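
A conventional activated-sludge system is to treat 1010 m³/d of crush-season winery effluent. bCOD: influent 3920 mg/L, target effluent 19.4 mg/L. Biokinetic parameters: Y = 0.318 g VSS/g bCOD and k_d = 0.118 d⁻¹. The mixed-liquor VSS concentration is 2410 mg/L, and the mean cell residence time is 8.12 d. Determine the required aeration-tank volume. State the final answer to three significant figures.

V ≈ 2160 m³

Rearranging the biomass balance for a CMAS with decay, V = Y·Q·ΔS·θ_c / [X·(1+k_d θ_c)] = 0.318 × 1010 × (3920 − 19.4) × 8.12 / [2410 × (1 + 0.118 × 8.12)] = 1.02×10^7 / 4719 = 2156 m³.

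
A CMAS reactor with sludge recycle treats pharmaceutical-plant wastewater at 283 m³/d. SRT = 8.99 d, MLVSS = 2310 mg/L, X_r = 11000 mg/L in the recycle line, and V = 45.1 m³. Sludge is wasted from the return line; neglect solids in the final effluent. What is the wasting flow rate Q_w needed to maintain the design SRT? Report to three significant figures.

Wasting from the return line (neglecting effluent solids): Q_w = V·X / (θ_c·X_r) = 45.10 × 2310 / (8.99 × 11000) = 1.054 m³/d.

Q_w ≈ 1.05 m³/d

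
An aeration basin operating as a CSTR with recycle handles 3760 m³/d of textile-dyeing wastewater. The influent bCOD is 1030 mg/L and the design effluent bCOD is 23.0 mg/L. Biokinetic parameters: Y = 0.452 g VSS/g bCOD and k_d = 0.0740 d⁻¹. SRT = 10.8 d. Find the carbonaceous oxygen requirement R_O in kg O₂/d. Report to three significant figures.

R_O ≈ 2440 kg O₂/d

Correct the yield for decay: Y_obs = Y/(1 + k_d θ_c) = 0.452 / (1 + 0.0740 × 10.8) = 0.452 / 1.799 = 0.2512.
Mass of bCOD removed per day: Q(S₀ − S) = 3760 × 1007 g/m³ = 3786 kg/d.
Biomass synthesised: P_X = Y_obs × 3786 = 951.2 kg VSS/d.
Carbonaceous O₂ demand = substrate oxidised − cell-mass equivalent = 3786 − 1.42 × 951.2 = 2436 kg O₂/d.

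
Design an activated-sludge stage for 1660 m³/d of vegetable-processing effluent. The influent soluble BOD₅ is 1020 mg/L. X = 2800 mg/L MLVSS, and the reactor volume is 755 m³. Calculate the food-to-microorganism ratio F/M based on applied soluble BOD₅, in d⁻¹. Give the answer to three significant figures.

F/M ≈ 0.801 d⁻¹

F/M = Q·S₀ / (V·X) = 1660 × 1020 / (755.0 × 2800) = 0.8009 g soluble BOD₅·(g VSS·d)⁻¹.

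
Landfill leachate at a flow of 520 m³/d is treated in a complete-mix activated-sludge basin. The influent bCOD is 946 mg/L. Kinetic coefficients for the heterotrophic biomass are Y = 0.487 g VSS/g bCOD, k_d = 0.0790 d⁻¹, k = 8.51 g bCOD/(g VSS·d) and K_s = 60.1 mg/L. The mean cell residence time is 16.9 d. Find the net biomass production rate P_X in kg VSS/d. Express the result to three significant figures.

P_X ≈ 102 kg VSS/d

From the Monod/SRT balance for a CMAS, S = K_s·(1+k_d θ_c)/[θ_c·(Y k − k_d) − 1] = 60.1 × (1 + 0.0790 × 16.9) / [16.9 × (0.487 × 8.51 − 0.0790) − 1] = 140.3 / 67.70 = 2.073 mg/L.
The observed yield is Y_obs = Y/(1 + k_d·θ_c) = 0.487 / (1 + 0.0790 × 16.9) = 0.487 / 2.335 = 0.2086 g VSS per g bCOD removed.
Mass of bCOD removed per day: Q(S₀ − S) = 520 × 943.9 g/m³ = 490.8 kg/d.
Net biomass production P_X = Y_obs × Q·(S₀ − S) = 0.2086 × 490.8 = 102.4 kg VSS/d.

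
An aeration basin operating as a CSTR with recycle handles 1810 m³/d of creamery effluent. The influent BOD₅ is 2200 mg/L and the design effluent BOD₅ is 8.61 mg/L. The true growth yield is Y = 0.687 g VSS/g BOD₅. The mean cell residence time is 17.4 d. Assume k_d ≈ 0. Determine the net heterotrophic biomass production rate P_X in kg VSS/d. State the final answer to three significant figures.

Since k_d ≈ 0, Y_obs = Y = 0.687 g VSS/g BOD₅.
Mass of BOD₅ removed per day: Q(S₀ − S) = 1810 × 2191 g/m³ = 3966 kg/d.
P_X = Y_obs · Q(S₀ − S) = 0.6870 × 3966 = 2725 kg VSS/d.

P_X ≈ 2720 kg VSS/d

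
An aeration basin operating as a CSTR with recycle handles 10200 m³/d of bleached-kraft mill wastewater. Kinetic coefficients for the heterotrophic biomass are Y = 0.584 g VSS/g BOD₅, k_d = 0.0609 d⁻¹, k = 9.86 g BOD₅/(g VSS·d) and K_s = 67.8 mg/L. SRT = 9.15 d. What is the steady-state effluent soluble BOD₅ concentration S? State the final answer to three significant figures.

S ≈ 2.06 mg/L

From the Monod/SRT balance for a CMAS, S = K_s·(1+k_d θ_c)/[θ_c·(Y k − k_d) − 1] = 67.8 × (1 + 0.0609 × 9.15) / [9.15 × (0.584 × 9.86 − 0.0609) − 1] = 105.6 / 51.13 = 2.065 mg/L.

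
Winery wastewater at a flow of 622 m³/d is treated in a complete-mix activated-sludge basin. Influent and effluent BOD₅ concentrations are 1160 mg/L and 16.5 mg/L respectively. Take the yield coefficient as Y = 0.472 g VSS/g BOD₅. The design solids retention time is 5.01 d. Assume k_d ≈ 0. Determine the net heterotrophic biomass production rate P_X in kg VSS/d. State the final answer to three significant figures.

With endogenous decay neglected, the observed yield equals the true yield: Y_obs = Y = 0.472 g VSS/g BOD₅.
ΔS = 1160 − 16.5 = 1144 mg/L, so the substrate removal rate is 622 × 1144/1000 = 711.3 kg BOD₅/d.
Biomass produced: P_X = Y_obs·Q·ΔS = 0.4720 × 711.3 ≈ 335.7 kg VSS/d.

P_X ≈ 336 kg VSS/d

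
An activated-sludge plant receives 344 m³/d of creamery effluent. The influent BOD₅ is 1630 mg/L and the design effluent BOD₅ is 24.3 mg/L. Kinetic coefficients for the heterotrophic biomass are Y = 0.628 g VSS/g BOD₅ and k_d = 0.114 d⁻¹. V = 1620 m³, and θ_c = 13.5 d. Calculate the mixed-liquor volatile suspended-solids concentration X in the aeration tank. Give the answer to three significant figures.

Solving the biomass balance for X: X = Y Q (S₀−S) θ_c / [V (1+k_d θ_c)] = 0.628 × 344 × (1630 − 24.3) × 13.5 / [1620 × (1 + 0.114 × 13.5)] = 1139 mg/L.

X ≈ 1140 mg/L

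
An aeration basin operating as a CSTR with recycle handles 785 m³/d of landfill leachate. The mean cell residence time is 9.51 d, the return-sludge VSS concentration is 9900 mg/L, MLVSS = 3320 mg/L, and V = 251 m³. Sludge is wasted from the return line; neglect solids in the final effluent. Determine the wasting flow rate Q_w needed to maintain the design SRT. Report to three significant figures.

Q_w ≈ 8.85 m³/d

θ_c = V·X/(Q_w·X_r) when wasting from the recycle, so Q_w = V·X/(θ_c·X_r) = 251.0 × 3320 / (9.51 × 9900) = 8.851 m³/d.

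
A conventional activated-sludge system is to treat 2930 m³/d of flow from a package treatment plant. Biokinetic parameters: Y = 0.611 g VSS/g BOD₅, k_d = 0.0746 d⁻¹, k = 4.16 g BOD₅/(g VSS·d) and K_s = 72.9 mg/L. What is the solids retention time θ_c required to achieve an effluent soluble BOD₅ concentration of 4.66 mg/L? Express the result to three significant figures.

θ_c ≈ 12.8 d

At the target effluent, Y k S/(K_s+S) = 0.611×4.16×4.66/77.56 = 0.1527 d⁻¹.
Then 1/θ_c = μ − k_d = 0.1527 − 0.0746 = 0.07812 d⁻¹, giving θ_c = 12.80 d.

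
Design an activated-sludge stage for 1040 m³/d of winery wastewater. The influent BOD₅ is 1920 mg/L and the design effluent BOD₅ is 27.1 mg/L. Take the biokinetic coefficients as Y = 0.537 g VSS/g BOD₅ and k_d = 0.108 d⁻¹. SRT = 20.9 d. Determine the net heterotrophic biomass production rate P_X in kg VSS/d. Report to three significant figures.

P_X ≈ 325 kg VSS/d

Observed yield with endogenous decay: Y_obs = Y / (1 + k_d·θ_c) = 0.537 / (1 + 0.108 × 20.9) = 0.537 / 3.257 = 0.1649 g VSS/g BOD₅.
Mass of BOD₅ removed per day: Q(S₀ − S) = 1040 × 1893 g/m³ = 1969 kg/d.
Biomass produced: P_X = Y_obs·Q·ΔS = 0.1649 × 1969 ≈ 324.6 kg VSS/d.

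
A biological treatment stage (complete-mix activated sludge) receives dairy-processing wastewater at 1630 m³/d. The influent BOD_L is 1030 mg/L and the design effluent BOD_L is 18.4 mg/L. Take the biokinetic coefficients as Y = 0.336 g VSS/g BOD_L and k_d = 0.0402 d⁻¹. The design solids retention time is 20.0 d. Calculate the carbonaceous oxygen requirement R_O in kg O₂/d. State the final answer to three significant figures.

R_O ≈ 1210 kg O₂/d

Correct the yield for decay: Y_obs = Y/(1 + k_d θ_c) = 0.336 / (1 + 0.0402 × 20.0) = 0.336 / 1.804 = 0.1863.
ΔS = 1030 − 18.4 = 1012 mg/L, so the substrate removal rate is 1630 × 1012/1000 = 1649 kg BOD_L/d.
P_X = Y_obs·Q·(S₀ − S) = 0.1863 × 1649 = 307.1 kg VSS/d.
R_O = Q·(S₀ − S) − 1.42·P_X = 1649 − 1.42 × 307.1 = 1213 kg O₂/d.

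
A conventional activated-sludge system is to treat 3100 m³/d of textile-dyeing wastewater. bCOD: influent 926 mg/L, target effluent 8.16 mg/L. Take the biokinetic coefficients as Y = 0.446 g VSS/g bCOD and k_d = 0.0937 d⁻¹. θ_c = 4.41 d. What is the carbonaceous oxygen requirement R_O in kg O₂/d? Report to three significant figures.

Correct the yield for decay: Y_obs = Y/(1 + k_d θ_c) = 0.446 / (1 + 0.0937 × 4.41) = 0.446 / 1.413 = 0.3156.
Mass of bCOD removed per day: Q(S₀ − S) = 3100 × 917.8 g/m³ = 2845 kg/d.
Biomass synthesised: P_X = Y_obs × 2845 = 898.0 kg VSS/d.
R_O = Q·ΔS − 1.42 P_X = 2845 − 1275 = 1570 kg O₂/d.

R_O ≈ 1570 kg O₂/d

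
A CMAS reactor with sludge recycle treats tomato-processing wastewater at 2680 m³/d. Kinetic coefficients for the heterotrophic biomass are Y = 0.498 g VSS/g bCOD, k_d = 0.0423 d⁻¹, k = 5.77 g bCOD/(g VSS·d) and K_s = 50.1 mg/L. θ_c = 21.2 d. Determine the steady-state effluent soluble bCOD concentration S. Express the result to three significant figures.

S ≈ 1.61 mg/L

Effluent substrate depends only on kinetics and SRT: S = K_s(1 + k_d θ_c) / [θ_c(Yk − k_d) − 1] = 50.1 × (1 + 0.0423 × 21.2) / [21.2 × (0.498 × 5.77 − 0.0423) − 1] = 95.03 / 59.02 = 1.610 mg/L.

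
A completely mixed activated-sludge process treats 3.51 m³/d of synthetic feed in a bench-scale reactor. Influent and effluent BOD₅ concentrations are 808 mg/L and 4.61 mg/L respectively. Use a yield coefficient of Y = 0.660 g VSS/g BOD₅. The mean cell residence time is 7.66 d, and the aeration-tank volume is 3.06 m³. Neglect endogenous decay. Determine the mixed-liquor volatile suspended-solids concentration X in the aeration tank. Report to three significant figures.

X ≈ 4660 mg/L

X = Y·Q·ΔS·θ_c / V = 0.660 × 3.51 × (808 − 4.61) × 7.66 / 3.06 = 4659 mg/L.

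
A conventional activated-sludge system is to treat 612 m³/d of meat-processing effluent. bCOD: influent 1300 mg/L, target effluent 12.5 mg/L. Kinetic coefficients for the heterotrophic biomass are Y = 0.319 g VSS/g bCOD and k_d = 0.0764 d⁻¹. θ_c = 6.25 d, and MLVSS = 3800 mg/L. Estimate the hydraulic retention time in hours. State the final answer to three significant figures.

Rearranging the biomass balance for a CMAS with decay, V = Y·Q·ΔS·θ_c / [X·(1+k_d θ_c)] = 0.319 × 612 × (1300 − 12.5) × 6.25 / [3800 × (1 + 0.0764 × 6.25)] = 1.57×10^6 / 5614 = 279.8 m³.
Hydraulic retention time τ = V/Q = 279.8 / 612 = 0.4572 d = 10.97 h.

τ ≈ 11.0 h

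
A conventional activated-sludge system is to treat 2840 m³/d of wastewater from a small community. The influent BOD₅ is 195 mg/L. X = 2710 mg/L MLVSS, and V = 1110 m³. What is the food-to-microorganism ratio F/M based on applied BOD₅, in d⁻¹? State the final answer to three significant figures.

F/M = applied load / biomass = Q·S₀/(V·X) = 2840 × 195 / (1110 × 2710) = 0.1841 d⁻¹.

F/M ≈ 0.184 d⁻¹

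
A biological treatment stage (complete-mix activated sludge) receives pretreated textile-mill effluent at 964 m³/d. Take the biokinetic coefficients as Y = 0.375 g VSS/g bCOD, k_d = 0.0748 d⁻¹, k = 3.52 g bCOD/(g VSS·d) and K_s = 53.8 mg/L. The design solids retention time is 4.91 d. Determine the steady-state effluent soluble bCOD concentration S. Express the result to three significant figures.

Effluent substrate depends only on kinetics and SRT: S = K_s(1 + k_d θ_c) / [θ_c(Yk − k_d) − 1] = 53.8 × (1 + 0.0748 × 4.91) / [4.91 × (0.375 × 3.52 − 0.0748) − 1] = 73.56 / 5.114 = 14.38 mg/L.

S ≈ 14.4 mg/L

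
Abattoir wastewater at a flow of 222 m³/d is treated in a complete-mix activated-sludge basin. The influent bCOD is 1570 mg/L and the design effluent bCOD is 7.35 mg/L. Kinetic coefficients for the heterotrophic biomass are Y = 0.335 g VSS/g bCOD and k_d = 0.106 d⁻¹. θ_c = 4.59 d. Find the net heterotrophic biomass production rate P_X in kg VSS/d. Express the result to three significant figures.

Y_obs = Y / (1 + k_d θ_c) = 0.335 / (1 + 0.106 × 4.59) = 0.335 / 1.487 = 0.2254.
ΔS = 1570 − 7.35 = 1563 mg/L, so the substrate removal rate is 222 × 1563/1000 = 346.9 kg bCOD/d.
P_X = Y_obs · Q(S₀ − S) = 0.2254 × 346.9 = 78.18 kg VSS/d.

P_X ≈ 78.2 kg VSS/d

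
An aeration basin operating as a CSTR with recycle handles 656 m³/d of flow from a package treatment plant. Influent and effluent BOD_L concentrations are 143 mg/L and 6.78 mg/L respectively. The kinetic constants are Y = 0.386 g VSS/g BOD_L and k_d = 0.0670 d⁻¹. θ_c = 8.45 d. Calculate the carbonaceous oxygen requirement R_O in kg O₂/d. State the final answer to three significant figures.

The observed yield is Y_obs = Y/(1 + k_d·θ_c) = 0.386 / (1 + 0.0670 × 8.45) = 0.386 / 1.566 = 0.2465 g VSS per g BOD_L removed.
ΔS = 143 − 6.78 = 136.2 mg/L, so the substrate removal rate is 656 × 136.2/1000 = 89.36 kg BOD_L/d.
Biomass synthesised: P_X = Y_obs × 89.36 = 22.02 kg VSS/d.
R_O = Q·(S₀ − S) − 1.42·P_X = 89.36 − 1.42 × 22.02 = 58.09 kg O₂/d.

R_O ≈ 58.1 kg O₂/d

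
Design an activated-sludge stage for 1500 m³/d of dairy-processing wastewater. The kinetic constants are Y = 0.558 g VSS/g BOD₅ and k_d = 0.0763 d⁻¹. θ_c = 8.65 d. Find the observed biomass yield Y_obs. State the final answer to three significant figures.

Observed yield with endogenous decay: Y_obs = Y / (1 + k_d·θ_c) = 0.558 / (1 + 0.0763 × 8.65) = 0.558 / 1.660 = 0.3361 g VSS/g BOD₅.

Y_obs ≈ 0.336 g VSS/g BOD₅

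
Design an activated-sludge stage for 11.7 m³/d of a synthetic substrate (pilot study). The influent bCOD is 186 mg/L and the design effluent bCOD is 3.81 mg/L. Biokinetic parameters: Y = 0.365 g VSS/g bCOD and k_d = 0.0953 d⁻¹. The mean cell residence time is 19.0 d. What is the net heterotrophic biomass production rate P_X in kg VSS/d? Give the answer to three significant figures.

P_X ≈ 0.277 kg VSS/d

Y_obs = Y / (1 + k_d θ_c) = 0.365 / (1 + 0.0953 × 19.0) = 0.365 / 2.811 = 0.1299.
ΔS = 186 − 3.81 = 182.2 mg/L, so the substrate removal rate is 11.7 × 182.2/1000 = 2.132 kg bCOD/d.
So the net sludge growth is P_X = 0.1299 × 2.132 = 0.2768 kg VSS/d.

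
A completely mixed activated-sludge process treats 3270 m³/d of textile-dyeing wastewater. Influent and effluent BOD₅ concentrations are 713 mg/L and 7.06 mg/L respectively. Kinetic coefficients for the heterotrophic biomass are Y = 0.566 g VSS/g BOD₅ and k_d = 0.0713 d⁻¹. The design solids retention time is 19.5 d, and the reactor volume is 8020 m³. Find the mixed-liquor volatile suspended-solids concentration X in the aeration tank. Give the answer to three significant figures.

X ≈ 1330 mg/L

X = Y·Q·ΔS·θ_c / [V·(1 + k_d θ_c)] = 0.566 × 3270 × (713 − 7.06) × 19.5 / [8020 × (1 + 0.0713 × 19.5)] = 1329 mg/L.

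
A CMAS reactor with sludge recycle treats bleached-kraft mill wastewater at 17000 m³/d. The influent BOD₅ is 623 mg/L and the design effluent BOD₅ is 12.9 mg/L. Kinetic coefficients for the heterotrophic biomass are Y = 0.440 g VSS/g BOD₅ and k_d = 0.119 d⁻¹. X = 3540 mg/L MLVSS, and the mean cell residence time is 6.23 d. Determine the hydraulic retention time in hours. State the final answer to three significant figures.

Rearranging the biomass balance for a CMAS with decay, V = Y·Q·ΔS·θ_c / [X·(1+k_d θ_c)] = 0.440 × 17000 × (623 − 12.9) × 6.23 / [3540 × (1 + 0.119 × 6.23)] = 2.84×10^7 / 6164 = 4612 m³.
Hydraulic retention time τ = V/Q = 4612 / 17000 = 0.2713 d = 6.511 h.

τ ≈ 6.51 h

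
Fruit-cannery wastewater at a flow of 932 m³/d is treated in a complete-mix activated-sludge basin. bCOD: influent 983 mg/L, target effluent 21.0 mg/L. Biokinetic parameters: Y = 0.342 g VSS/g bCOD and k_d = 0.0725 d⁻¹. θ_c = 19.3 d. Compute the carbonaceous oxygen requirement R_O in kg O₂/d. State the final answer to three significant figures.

Observed yield with endogenous decay: Y_obs = Y / (1 + k_d·θ_c) = 0.342 / (1 + 0.0725 × 19.3) = 0.342 / 2.399 = 0.1425 g VSS/g bCOD.
Substrate removed = Q·(S₀ − S) = 932 m³/d × (983 − 21.0) g/m³ = 8.97×10^5 g/d = 896.6 kg/d.
P_X = Y_obs·Q·(S₀ − S) = 0.1425 × 896.6 = 127.8 kg VSS/d.
R_O = Q·ΔS − 1.42 P_X = 896.6 − 181.5 = 715.1 kg O₂/d.

R_O ≈ 715 kg O₂/d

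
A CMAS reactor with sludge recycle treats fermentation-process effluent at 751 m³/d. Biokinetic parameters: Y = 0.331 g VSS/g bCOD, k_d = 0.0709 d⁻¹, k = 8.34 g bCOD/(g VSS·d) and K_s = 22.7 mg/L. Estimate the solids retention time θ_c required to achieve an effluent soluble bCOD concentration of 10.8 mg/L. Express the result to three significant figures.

At the target effluent, Y k S/(K_s+S) = 0.331×8.34×10.8/33.50 = 0.8900 d⁻¹.
θ_c = 1/(μ − k_d) = 1/(0.8900 − 0.0709) = 1/0.8191 = 1.221 d.

θ_c ≈ 1.22 d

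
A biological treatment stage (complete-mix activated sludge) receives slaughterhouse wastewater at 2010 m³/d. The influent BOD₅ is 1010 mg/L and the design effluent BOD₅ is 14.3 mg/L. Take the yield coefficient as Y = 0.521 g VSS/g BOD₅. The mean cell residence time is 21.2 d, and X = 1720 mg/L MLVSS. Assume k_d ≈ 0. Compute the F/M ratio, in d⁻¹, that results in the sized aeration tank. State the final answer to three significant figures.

F/M ≈ 0.0918 d⁻¹

Biomass mass balance (decay neglected): V·X = Y·Q·(S₀ − S)·θ_c, so V = 0.521 × 2010 × (1010 − 14.3) × 21.2 / 1720 = 12852 m³.
Food-to-microorganism ratio F/M = Q S₀ / (V X) = 2010 × 1010 / (12852 × 1720) = 0.09184 d⁻¹.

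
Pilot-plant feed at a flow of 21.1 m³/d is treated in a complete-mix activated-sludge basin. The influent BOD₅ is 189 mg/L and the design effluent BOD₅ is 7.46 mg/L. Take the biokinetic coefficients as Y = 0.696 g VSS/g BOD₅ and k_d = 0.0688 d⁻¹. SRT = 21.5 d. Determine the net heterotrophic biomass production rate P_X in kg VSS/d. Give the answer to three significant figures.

Correct the yield for decay: Y_obs = Y/(1 + k_d θ_c) = 0.696 / (1 + 0.0688 × 21.5) = 0.696 / 2.479 = 0.2807.
Q·(S₀ − S) = 21.1 × (189 − 7.46) × 10⁻³ = 3.830 kg/d removed.
Net biomass production P_X = Y_obs × Q·(S₀ − S) = 0.2807 × 3.830 = 1.075 kg VSS/d.

P_X ≈ 1.08 kg VSS/d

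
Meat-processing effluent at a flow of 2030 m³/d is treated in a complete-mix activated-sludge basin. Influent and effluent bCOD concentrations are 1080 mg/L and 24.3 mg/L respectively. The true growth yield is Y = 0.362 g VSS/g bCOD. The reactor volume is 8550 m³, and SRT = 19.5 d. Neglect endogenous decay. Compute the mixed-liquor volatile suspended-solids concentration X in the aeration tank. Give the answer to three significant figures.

X ≈ 1770 mg/L

From V·X = Y·Q·(S₀ − S)·θ_c (decay neglected): X = 0.362 × 2030 × (1080 − 24.3) × 19.5 / 8550 = 1769 mg/L.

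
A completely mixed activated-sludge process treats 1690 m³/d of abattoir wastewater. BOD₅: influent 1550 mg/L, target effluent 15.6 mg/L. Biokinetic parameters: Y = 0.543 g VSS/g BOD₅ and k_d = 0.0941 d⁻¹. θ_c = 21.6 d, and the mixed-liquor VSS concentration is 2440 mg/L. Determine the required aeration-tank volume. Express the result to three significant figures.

From the SRT design equation V = Y Q (S₀−S) θ_c / [X (1 + k_d θ_c)] = 0.543 × 1690 × (1550 − 15.6) × 21.6 / [2440 × (1 + 0.0941 × 21.6)] = 3.04×10^7 / 7399 = 4110 m³.

V ≈ 4110 m³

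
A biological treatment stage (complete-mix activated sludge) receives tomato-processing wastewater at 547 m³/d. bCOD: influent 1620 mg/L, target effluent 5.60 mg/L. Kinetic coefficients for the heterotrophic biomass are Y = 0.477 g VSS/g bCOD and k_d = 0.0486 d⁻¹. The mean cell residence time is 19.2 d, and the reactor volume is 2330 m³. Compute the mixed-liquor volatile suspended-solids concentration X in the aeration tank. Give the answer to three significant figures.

Solving the biomass balance for X: X = Y Q (S₀−S) θ_c / [V (1+k_d θ_c)] = 0.477 × 547 × (1620 − 5.60) × 19.2 / [2330 × (1 + 0.0486 × 19.2)] = 1796 mg/L.

X ≈ 1800 mg/L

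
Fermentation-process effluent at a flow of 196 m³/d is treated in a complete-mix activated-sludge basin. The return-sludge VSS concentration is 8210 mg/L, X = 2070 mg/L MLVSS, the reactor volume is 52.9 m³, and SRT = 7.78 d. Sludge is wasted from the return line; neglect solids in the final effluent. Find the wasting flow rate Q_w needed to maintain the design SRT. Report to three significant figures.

Wasting from the return line (neglecting effluent solids): Q_w = V·X / (θ_c·X_r) = 52.90 × 2070 / (7.78 × 8210) = 1.714 m³/d.

Q_w ≈ 1.71 m³/d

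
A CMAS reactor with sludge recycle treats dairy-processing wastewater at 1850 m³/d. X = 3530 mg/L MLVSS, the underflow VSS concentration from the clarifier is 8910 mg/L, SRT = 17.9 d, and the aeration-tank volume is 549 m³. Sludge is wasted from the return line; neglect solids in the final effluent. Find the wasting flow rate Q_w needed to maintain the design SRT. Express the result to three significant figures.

Q_w ≈ 12.2 m³/d

θ_c = V·X/(Q_w·X_r) when wasting from the recycle, so Q_w = V·X/(θ_c·X_r) = 549.0 × 3530 / (17.9 × 8910) = 12.15 m³/d.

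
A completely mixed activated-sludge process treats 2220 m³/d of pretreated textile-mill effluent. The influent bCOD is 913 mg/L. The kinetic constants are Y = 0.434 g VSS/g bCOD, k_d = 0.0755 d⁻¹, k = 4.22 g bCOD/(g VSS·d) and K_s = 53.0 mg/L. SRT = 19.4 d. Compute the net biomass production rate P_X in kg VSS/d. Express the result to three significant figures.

For a completely mixed reactor with recycle the Lawrence–McCarty relation gives S = K_s·(1 + k_d·θ_c) / [θ_c·(Y·k − k_d) − 1] = 53.0 × (1 + 0.0755 × 19.4) / [19.4 × (0.434 × 4.22 − 0.0755) − 1] = 130.6 / 33.07 = 3.951 mg/L.
Y_obs = Y / (1 + k_d θ_c) = 0.434 / (1 + 0.0755 × 19.4) = 0.434 / 2.465 = 0.1761.
ΔS = 913 − 3.95 = 909.0 mg/L, so the substrate removal rate is 2220 × 909.0/1000 = 2018 kg bCOD/d.
So the net sludge growth is P_X = 0.1761 × 2018 = 355.4 kg VSS/d.

P_X ≈ 355 kg VSS/d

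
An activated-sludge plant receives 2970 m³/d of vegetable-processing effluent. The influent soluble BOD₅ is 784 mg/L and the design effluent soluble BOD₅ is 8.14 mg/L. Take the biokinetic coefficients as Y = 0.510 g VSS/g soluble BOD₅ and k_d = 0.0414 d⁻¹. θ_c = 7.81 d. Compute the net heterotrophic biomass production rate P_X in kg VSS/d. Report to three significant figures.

P_X ≈ 888 kg VSS/d

Y_obs = Y / (1 + k_d θ_c) = 0.510 / (1 + 0.0414 × 7.81) = 0.510 / 1.323 = 0.3854.
Substrate removed = Q·(S₀ − S) = 2970 m³/d × (784 − 8.14) g/m³ = 2.3×10^6 g/d = 2304 kg/d.
P_X = Y_obs · Q(S₀ − S) = 0.3854 × 2304 = 888.1 kg VSS/d.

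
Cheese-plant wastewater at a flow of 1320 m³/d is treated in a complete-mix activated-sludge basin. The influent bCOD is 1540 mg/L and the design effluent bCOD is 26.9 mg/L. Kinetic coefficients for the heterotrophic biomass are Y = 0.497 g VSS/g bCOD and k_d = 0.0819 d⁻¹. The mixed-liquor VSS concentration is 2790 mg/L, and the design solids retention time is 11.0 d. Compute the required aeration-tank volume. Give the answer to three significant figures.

V ≈ 2060 m³

From the SRT design equation V = Y Q (S₀−S) θ_c / [X (1 + k_d θ_c)] = 0.497 × 1320 × (1540 − 26.9) × 11.0 / [2790 × (1 + 0.0819 × 11.0)] = 1.09×10^7 / 5304 = 2059 m³.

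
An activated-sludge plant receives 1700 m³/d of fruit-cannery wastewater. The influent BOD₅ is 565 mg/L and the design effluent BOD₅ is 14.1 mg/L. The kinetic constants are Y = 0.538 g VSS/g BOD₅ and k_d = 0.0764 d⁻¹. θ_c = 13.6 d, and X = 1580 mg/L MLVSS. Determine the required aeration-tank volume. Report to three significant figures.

V ≈ 2130 m³

Steady-state biomass mass balance: V·X·(1 + k_d·θ_c) = Y·Q·(S₀ − S)·θ_c, so V = 0.538 × 1700 × (565 − 14.1) × 13.6 / [1580 × (1 + 0.0764 × 13.6)] = 6.85×10^6 / 3222 = 2127 m³.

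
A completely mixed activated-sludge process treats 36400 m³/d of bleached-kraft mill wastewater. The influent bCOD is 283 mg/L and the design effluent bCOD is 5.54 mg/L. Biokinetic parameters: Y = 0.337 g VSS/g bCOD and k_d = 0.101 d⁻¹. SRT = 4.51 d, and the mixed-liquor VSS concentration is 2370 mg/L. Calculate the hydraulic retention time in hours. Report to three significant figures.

From the SRT design equation V = Y Q (S₀−S) θ_c / [X (1 + k_d θ_c)] = 0.337 × 36400 × (283 − 5.54) × 4.51 / [2370 × (1 + 0.101 × 4.51)] = 1.53×10^7 / 3450 = 4450 m³.
τ = V/Q = 4450/36400 = 0.1222 d, or 2.934 h.

τ ≈ 2.93 h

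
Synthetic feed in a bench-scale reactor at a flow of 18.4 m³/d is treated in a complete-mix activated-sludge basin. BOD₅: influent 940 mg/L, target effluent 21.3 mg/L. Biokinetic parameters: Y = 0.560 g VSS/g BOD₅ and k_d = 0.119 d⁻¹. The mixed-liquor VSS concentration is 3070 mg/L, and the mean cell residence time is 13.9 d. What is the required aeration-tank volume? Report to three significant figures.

V ≈ 16.1 m³

Steady-state biomass mass balance: V·X·(1 + k_d·θ_c) = Y·Q·(S₀ − S)·θ_c, so V = 0.560 × 18.4 × (940 − 21.3) × 13.9 / [3070 × (1 + 0.119 × 13.9)] = 1.32×10^5 / 8148 = 16.15 m³.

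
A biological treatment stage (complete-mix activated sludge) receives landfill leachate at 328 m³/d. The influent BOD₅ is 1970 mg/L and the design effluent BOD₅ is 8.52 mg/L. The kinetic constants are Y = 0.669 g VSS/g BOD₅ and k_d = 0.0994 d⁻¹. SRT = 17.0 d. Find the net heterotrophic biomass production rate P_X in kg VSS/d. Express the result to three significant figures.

Correct the yield for decay: Y_obs = Y/(1 + k_d θ_c) = 0.669 / (1 + 0.0994 × 17.0) = 0.669 / 2.690 = 0.2487.
ΔS = 1970 − 8.52 = 1961 mg/L, so the substrate removal rate is 328 × 1961/1000 = 643.4 kg BOD₅/d.
P_X = Y_obs · Q(S₀ − S) = 0.2487 × 643.4 = 160.0 kg VSS/d.

P_X ≈ 160 kg VSS/d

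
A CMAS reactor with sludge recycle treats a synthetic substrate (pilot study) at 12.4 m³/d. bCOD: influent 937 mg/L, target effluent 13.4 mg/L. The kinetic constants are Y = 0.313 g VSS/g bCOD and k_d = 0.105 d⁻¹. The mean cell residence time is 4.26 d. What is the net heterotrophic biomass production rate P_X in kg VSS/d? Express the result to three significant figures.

P_X ≈ 2.48 kg VSS/d

Correct the yield for decay: Y_obs = Y/(1 + k_d θ_c) = 0.313 / (1 + 0.105 × 4.26) = 0.313 / 1.447 = 0.2163.
Substrate removed = Q·(S₀ − S) = 12.4 m³/d × (937 − 13.4) g/m³ = 1.15×10^4 g/d = 11.45 kg/d.
So the net sludge growth is P_X = 0.2163 × 11.45 = 2.477 kg VSS/d.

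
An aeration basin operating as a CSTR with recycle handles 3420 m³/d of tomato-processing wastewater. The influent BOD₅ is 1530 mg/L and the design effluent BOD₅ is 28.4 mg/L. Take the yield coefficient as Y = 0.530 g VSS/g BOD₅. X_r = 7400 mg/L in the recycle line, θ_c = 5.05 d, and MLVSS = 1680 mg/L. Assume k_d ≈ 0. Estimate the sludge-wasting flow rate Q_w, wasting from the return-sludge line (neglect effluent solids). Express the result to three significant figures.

Q_w ≈ 368 m³/d

Biomass mass balance (decay neglected): V·X = Y·Q·(S₀ − S)·θ_c, so V = 0.530 × 3420 × (1530 − 28.4) × 5.05 / 1680 = 8182 m³.
θ_c = V·X/(Q_w·X_r) when wasting from the recycle, so Q_w = V·X/(θ_c·X_r) = 8182 × 1680 / (5.05 × 7400) = 367.8 m³/d.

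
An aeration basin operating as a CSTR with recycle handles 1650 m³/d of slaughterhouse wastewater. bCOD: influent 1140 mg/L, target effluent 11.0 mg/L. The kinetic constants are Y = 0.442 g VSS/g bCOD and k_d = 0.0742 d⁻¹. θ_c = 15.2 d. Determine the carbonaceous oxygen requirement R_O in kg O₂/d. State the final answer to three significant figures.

R_O ≈ 1310 kg O₂/d

Correct the yield for decay: Y_obs = Y/(1 + k_d θ_c) = 0.442 / (1 + 0.0742 × 15.2) = 0.442 / 2.128 = 0.2077.
Q·(S₀ − S) = 1650 × (1140 − 11.0) × 10⁻³ = 1863 kg/d removed.
P_X = Y_obs·Q·(S₀ − S) = 0.2077 × 1863 = 387.0 kg VSS/d.
R_O = Q·(S₀ − S) − 1.42·P_X = 1863 − 1.42 × 387.0 = 1313 kg O₂/d.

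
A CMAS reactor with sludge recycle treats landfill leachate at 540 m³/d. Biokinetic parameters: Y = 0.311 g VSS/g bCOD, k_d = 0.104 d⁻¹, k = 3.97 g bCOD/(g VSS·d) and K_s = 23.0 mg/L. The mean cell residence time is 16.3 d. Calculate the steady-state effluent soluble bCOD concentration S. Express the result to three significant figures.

S ≈ 3.56 mg/L

For a completely mixed reactor with recycle the Lawrence–McCarty relation gives S = K_s·(1 + k_d·θ_c) / [θ_c·(Y·k − k_d) − 1] = 23.0 × (1 + 0.104 × 16.3) / [16.3 × (0.311 × 3.97 − 0.104) − 1] = 61.99 / 17.43 = 3.557 mg/L.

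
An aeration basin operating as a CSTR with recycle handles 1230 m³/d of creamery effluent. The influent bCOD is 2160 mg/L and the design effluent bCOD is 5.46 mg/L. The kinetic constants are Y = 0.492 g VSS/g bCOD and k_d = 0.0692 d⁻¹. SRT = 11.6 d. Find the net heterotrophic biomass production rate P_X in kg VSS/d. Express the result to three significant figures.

P_X ≈ 723 kg VSS/d

The observed yield is Y_obs = Y/(1 + k_d·θ_c) = 0.492 / (1 + 0.0692 × 11.6) = 0.492 / 1.803 = 0.2729 g VSS per g bCOD removed.
Mass of bCOD removed per day: Q(S₀ − S) = 1230 × 2155 g/m³ = 2650 kg/d.
Biomass produced: P_X = Y_obs·Q·ΔS = 0.2729 × 2650 ≈ 723.3 kg VSS/d.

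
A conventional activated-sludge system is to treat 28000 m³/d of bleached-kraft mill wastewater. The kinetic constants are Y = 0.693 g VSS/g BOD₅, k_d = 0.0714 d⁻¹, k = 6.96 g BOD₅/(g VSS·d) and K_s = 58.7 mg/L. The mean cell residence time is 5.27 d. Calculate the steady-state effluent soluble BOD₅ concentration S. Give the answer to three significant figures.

From the Monod/SRT balance for a CMAS, S = K_s·(1+k_d θ_c)/[θ_c·(Y k − k_d) − 1] = 58.7 × (1 + 0.0714 × 5.27) / [5.27 × (0.693 × 6.96 − 0.0714) − 1] = 80.79 / 24.04 = 3.360 mg/L.

S ≈ 3.36 mg/L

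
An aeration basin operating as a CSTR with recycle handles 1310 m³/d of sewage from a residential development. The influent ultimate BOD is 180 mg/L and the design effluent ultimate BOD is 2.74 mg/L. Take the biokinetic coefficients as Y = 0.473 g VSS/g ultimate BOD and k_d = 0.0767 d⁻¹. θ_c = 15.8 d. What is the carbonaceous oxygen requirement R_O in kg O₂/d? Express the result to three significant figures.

The observed yield is Y_obs = Y/(1 + k_d·θ_c) = 0.473 / (1 + 0.0767 × 15.8) = 0.473 / 2.212 = 0.2138 g VSS per g ultimate BOD removed.
ΔS = 180 − 2.74 = 177.3 mg/L, so the substrate removal rate is 1310 × 177.3/1000 = 232.2 kg ultimate BOD/d.
P_X = Y_obs·Q·(S₀ − S) = 0.2138 × 232.2 = 49.66 kg VSS/d.
R_O = Q·(S₀ − S) − 1.42·P_X = 232.2 − 1.42 × 49.66 = 161.7 kg O₂/d.

R_O ≈ 162 kg O₂/d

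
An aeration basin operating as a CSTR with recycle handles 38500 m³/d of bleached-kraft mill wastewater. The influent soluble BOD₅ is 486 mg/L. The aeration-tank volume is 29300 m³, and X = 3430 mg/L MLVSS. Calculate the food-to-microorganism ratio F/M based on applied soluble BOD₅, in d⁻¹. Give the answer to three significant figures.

Food-to-microorganism ratio F/M = Q S₀ / (V X) = 38500 × 486 / (29300 × 3430) = 0.1862 d⁻¹.

F/M ≈ 0.186 d⁻¹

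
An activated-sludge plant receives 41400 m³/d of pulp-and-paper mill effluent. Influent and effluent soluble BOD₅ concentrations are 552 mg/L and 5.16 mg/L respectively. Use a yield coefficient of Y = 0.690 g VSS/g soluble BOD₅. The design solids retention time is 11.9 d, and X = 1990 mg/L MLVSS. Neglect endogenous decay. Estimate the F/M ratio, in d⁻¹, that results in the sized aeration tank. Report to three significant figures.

F/M ≈ 0.123 d⁻¹

Biomass mass balance (decay neglected): V·X = Y·Q·(S₀ − S)·θ_c, so V = 0.690 × 41400 × (552 − 5.16) × 11.9 / 1990 = 93412 m³.
Food-to-microorganism ratio F/M = Q S₀ / (V X) = 41400 × 552 / (93412 × 1990) = 0.1229 d⁻¹.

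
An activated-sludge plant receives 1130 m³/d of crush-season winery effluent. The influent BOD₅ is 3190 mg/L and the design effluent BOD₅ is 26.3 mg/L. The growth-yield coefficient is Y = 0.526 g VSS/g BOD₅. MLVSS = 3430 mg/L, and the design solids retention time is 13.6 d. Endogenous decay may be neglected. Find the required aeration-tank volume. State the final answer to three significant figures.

With k_d = 0 the design equation reduces to V = Y Q (S₀−S) θ_c / X = 0.526 × 1130 × (3190 − 26.3) × 13.6 / 3430 = 7456 m³.

V ≈ 7460 m³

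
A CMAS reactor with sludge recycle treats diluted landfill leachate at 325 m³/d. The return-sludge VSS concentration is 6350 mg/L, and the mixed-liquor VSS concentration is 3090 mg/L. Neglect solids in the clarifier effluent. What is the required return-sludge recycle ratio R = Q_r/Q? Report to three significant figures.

R = Q_r/Q = X/(X_r − X) = 3090 / (6350 − 3090) = 0.9479.

R ≈ 0.948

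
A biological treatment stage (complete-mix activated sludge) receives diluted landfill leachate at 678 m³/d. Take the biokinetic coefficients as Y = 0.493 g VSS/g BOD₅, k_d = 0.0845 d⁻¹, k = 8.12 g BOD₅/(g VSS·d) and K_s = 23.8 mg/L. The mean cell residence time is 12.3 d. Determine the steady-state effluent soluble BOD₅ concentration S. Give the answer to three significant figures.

For a completely mixed reactor with recycle the Lawrence–McCarty relation gives S = K_s·(1 + k_d·θ_c) / [θ_c·(Y·k − k_d) − 1] = 23.8 × (1 + 0.0845 × 12.3) / [12.3 × (0.493 × 8.12 − 0.0845) − 1] = 48.54 / 47.20 = 1.028 mg/L.

S ≈ 1.03 mg/L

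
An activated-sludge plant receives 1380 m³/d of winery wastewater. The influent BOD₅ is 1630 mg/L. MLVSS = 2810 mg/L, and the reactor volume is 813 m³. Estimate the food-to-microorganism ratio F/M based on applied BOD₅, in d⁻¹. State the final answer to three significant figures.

F/M ≈ 0.985 d⁻¹

F/M = Q·S₀ / (V·X) = 1380 × 1630 / (813.0 × 2810) = 0.9846 g BOD₅·(g VSS·d)⁻¹.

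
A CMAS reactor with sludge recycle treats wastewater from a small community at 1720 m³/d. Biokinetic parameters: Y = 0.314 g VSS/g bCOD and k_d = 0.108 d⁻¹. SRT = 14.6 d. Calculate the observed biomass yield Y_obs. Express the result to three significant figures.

Y_obs ≈ 0.122 g VSS/g bCOD

Y_obs = Y / (1 + k_d θ_c) = 0.314 / (1 + 0.108 × 14.6) = 0.314 / 2.577 = 0.1219.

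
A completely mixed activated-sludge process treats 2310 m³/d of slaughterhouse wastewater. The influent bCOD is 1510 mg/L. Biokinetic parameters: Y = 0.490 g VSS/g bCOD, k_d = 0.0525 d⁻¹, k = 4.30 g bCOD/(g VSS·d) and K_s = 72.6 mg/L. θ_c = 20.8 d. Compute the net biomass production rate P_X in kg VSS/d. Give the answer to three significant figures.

P_X ≈ 815 kg VSS/d

Effluent substrate depends only on kinetics and SRT: S = K_s(1 + k_d θ_c) / [θ_c(Yk − k_d) − 1] = 72.6 × (1 + 0.0525 × 20.8) / [20.8 × (0.490 × 4.30 − 0.0525) − 1] = 151.9 / 41.73 = 3.639 mg/L.
Y_obs = Y / (1 + k_d θ_c) = 0.490 / (1 + 0.0525 × 20.8) = 0.490 / 2.092 = 0.2342.
Mass of bCOD removed per day: Q(S₀ − S) = 2310 × 1506 g/m³ = 3480 kg/d.
Net biomass production P_X = Y_obs × Q·(S₀ − S) = 0.2342 × 3480 = 815.0 kg VSS/d.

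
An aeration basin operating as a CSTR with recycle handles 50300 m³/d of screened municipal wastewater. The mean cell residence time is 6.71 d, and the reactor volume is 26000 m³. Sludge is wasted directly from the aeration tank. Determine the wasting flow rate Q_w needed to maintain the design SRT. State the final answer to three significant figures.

With mixed-liquor wasting, θ_c = V/Q_w, so Q_w = V/θ_c = 26000/6.71 = 3875 m³/d.

Q_w ≈ 3870 m³/d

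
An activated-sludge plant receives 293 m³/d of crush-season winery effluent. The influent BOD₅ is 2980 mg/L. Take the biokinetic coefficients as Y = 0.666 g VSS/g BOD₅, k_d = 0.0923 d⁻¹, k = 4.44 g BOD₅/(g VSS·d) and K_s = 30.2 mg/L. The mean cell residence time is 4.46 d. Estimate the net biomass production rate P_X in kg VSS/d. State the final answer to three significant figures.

From the Monod/SRT balance for a CMAS, S = K_s·(1+k_d θ_c)/[θ_c·(Y k − k_d) − 1] = 30.2 × (1 + 0.0923 × 4.46) / [4.46 × (0.666 × 4.44 − 0.0923) − 1] = 42.63 / 11.78 = 3.620 mg/L.
Correct the yield for decay: Y_obs = Y/(1 + k_d θ_c) = 0.666 / (1 + 0.0923 × 4.46) = 0.666 / 1.412 = 0.4718.
ΔS = 2980 − 3.62 = 2976 mg/L, so the substrate removal rate is 293 × 2976/1000 = 872.1 kg BOD₅/d.
P_X = Y_obs · Q(S₀ − S) = 0.4718 × 872.1 = 411.4 kg VSS/d.

P_X ≈ 411 kg VSS/d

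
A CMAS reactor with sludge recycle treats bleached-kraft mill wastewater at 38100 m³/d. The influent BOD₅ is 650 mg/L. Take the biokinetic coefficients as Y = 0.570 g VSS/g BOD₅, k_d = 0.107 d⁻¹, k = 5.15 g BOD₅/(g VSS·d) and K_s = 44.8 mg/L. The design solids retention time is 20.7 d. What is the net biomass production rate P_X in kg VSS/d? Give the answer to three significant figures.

P_X ≈ 4370 kg VSS/d

From the Monod/SRT balance for a CMAS, S = K_s·(1+k_d θ_c)/[θ_c·(Y k − k_d) − 1] = 44.8 × (1 + 0.107 × 20.7) / [20.7 × (0.570 × 5.15 − 0.107) − 1] = 144.0 / 57.55 = 2.503 mg/L.
Correct the yield for decay: Y_obs = Y/(1 + k_d θ_c) = 0.570 / (1 + 0.107 × 20.7) = 0.570 / 3.215 = 0.1773.
Q·(S₀ − S) = 38100 × (650 − 2.50) × 10⁻³ = 24670 kg/d removed.
Biomass produced: P_X = Y_obs·Q·ΔS = 0.1773 × 24670 ≈ 4374 kg VSS/d.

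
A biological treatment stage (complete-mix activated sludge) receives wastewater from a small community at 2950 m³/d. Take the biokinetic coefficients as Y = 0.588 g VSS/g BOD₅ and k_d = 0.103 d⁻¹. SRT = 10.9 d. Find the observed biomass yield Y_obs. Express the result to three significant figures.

Y_obs ≈ 0.277 g VSS/g BOD₅

Observed yield with endogenous decay: Y_obs = Y / (1 + k_d·θ_c) = 0.588 / (1 + 0.103 × 10.9) = 0.588 / 2.123 = 0.2770 g VSS/g BOD₅.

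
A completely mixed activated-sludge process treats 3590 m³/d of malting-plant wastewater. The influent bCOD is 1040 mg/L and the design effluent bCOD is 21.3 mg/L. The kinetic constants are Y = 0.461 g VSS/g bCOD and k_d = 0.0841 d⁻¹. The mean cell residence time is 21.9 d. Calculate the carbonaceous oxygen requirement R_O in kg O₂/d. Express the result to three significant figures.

Observed yield with endogenous decay: Y_obs = Y / (1 + k_d·θ_c) = 0.461 / (1 + 0.0841 × 21.9) = 0.461 / 2.842 = 0.1622 g VSS/g bCOD.
Substrate removed = Q·(S₀ − S) = 3590 m³/d × (1040 − 21.3) g/m³ = 3.66×10^6 g/d = 3657 kg/d.
Biomass synthesised: P_X = Y_obs × 3657 = 593.3 kg VSS/d.
R_O = Q·ΔS − 1.42 P_X = 3657 − 842.4 = 2815 kg O₂/d.

R_O ≈ 2810 kg O₂/d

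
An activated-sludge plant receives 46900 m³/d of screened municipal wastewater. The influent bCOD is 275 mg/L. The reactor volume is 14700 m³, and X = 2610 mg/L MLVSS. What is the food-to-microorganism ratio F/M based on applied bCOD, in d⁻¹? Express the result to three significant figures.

F/M ≈ 0.336 d⁻¹

Food-to-microorganism ratio F/M = Q S₀ / (V X) = 46900 × 275 / (14700 × 2610) = 0.3362 d⁻¹.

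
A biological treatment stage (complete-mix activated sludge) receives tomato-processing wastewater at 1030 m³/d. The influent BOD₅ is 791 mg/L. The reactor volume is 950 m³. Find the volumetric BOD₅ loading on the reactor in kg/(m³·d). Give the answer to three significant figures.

L_v ≈ 0.858 kg BOD₅/(m³·d)

Applied BOD₅ load per unit volume = Q·S₀/V = (1030 × 791/1000)/950.0 = 0.8576 kg BOD₅·m⁻³·d⁻¹.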